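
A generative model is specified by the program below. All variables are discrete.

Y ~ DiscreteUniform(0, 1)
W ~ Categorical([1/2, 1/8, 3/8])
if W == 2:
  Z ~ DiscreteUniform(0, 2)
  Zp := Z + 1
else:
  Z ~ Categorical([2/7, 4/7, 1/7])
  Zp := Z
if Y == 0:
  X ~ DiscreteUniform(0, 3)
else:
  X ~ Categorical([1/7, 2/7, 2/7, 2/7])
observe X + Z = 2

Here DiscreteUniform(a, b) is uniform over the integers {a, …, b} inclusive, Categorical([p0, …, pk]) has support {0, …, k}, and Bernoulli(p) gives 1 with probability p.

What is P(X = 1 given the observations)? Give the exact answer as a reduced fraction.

P(X = 1 | obs) = 45/88

Enumerate traces; 18 have nonzero weight after conditioning:
  (Y=0, W=0, Z=0, X=2) weight 1/56
  (Y=0, W=0, Z=1, X=1) weight 1/28
  (Y=0, W=0, Z=2, X=0) weight 1/112
  (Y=0, W=1, Z=0, X=2) weight 1/224
  (Y=0, W=1, Z=1, X=1) weight 1/112
  (Y=0, W=1, Z=2, X=0) weight 1/448
  (Y=0, W=2, Z=0, X=2) weight 1/64
  (Y=0, W=2, Z=1, X=1) weight 1/64
  … 10 more
Group by X:
  weight(X=0) = 33/784
  weight(X=1) = 405/3136
  weight(X=2) = 255/3136
Total weight = 33/784 + 405/3136 + 255/3136 = 99/392
P(X=0 | obs) = 33/784 / 99/392 = 1/6
P(X=1 | obs) = 405/3136 / 99/392 = 45/88
P(X=2 | obs) = 255/3136 / 99/392 = 85/264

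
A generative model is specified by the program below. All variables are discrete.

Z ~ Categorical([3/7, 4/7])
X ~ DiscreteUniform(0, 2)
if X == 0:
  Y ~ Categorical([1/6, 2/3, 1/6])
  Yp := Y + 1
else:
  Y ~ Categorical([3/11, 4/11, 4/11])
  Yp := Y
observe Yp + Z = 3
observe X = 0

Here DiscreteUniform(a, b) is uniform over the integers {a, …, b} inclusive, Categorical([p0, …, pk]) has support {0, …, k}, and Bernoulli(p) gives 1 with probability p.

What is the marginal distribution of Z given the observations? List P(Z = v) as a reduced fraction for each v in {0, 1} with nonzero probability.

P(Z=0) = 3/19, P(Z=1) = 16/19

Enumerate traces; 2 have nonzero weight after conditioning:
  (Z=0, X=0, Y=2) weight 1/42
  (Z=1, X=0, Y=1) weight 8/63
Group by Z:
  weight(Z=0) = 1/42
  weight(Z=1) = 8/63
Total weight = 1/42 + 8/63 = 19/126
P(Z=0 | obs) = 1/42 / 19/126 = 3/19
P(Z=1 | obs) = 8/63 / 19/126 = 16/19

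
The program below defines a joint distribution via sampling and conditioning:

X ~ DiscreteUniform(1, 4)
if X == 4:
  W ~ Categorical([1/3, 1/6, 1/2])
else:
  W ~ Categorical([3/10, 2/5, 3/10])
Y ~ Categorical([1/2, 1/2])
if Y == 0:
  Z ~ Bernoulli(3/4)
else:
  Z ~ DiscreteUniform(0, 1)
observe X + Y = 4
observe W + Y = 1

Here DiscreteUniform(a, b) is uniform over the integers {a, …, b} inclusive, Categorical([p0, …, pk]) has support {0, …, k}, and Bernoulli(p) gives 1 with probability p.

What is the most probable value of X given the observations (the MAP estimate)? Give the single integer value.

Enumerate traces; 4 have nonzero weight after conditioning:
  (X=3, W=0, Y=1, Z=0) weight 3/160
  (X=3, W=0, Y=1, Z=1) weight 3/160
  (X=4, W=1, Y=0, Z=0) weight 1/192
  (X=4, W=1, Y=0, Z=1) weight 1/64
Group by X:
  weight(X=3) = 3/80
  weight(X=4) = 1/48
Total weight = 3/80 + 1/48 = 7/120
P(X=3 | obs) = 3/80 / 7/120 = 9/14
P(X=4 | obs) = 1/48 / 7/120 = 5/14
argmax = 3

argmax_v P(X = v | obs) = 3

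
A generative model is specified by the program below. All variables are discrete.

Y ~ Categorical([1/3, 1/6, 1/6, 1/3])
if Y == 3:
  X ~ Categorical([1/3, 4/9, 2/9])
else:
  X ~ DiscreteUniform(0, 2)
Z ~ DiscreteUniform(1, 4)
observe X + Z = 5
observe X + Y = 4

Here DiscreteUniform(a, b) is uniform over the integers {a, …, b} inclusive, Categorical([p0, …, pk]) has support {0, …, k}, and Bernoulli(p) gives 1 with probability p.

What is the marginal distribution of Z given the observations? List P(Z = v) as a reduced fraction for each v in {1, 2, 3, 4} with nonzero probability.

Enumerate traces; 2 have nonzero weight after conditioning:
  (Y=2, X=2, Z=3) weight 1/72
  (Y=3, X=1, Z=4) weight 1/27
Group by Z:
  weight(Z=3) = 1/72
  weight(Z=4) = 1/27
Total weight = 1/72 + 1/27 = 11/216
P(Z=3 | obs) = 1/72 / 11/216 = 3/11
P(Z=4 | obs) = 1/27 / 11/216 = 8/11

P(Z=3) = 3/11, P(Z=4) = 8/11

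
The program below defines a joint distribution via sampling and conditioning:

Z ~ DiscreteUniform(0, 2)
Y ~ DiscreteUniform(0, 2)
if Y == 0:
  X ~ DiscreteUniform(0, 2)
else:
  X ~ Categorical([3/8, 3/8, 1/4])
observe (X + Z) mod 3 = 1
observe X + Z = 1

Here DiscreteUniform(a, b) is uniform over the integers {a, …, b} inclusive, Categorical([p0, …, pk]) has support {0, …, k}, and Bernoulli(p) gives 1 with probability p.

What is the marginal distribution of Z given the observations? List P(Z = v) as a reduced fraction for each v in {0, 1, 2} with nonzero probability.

Enumerate traces; 6 have nonzero weight after conditioning:
  (Z=0, Y=0, X=1) weight 1/27
  (Z=0, Y=1, X=1) weight 1/24
  (Z=0, Y=2, X=1) weight 1/24
  (Z=1, Y=0, X=0) weight 1/27
  (Z=1, Y=1, X=0) weight 1/24
  (Z=1, Y=2, X=0) weight 1/24
Group by Z:
  weight(Z=0) = 13/108
  weight(Z=1) = 13/108
Total weight = 13/108 + 13/108 = 13/54
P(Z=0 | obs) = 13/108 / 13/54 = 1/2
P(Z=1 | obs) = 13/108 / 13/54 = 1/2

P(Z=0) = 1/2, P(Z=1) = 1/2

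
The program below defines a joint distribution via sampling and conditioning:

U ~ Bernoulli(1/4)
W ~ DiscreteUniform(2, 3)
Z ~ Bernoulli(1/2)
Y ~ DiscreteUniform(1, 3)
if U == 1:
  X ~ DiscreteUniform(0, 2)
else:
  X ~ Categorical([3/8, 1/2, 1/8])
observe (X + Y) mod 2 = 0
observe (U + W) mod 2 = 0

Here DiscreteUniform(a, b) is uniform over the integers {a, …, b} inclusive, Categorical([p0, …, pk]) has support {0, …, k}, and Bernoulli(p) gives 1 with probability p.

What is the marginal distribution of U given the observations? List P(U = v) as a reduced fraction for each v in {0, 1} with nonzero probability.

Enumerate traces; 16 have nonzero weight after conditioning:
  (U=0, W=2, Z=0, Y=1, X=1) weight 1/32
  (U=0, W=2, Z=0, Y=2, X=0) weight 3/128
  (U=0, W=2, Z=0, Y=2, X=2) weight 1/128
  (U=0, W=2, Z=0, Y=3, X=1) weight 1/32
  (U=0, W=2, Z=1, Y=1, X=1) weight 1/32
  (U=0, W=2, Z=1, Y=2, X=0) weight 3/128
  (U=0, W=2, Z=1, Y=2, X=2) weight 1/128
  (U=0, W=2, Z=1, Y=3, X=1) weight 1/32
  (U=1, W=3, Z=0, Y=1, X=1) weight 1/144
  … 7 more
Group by U:
  weight(U=0) = 3/16
  weight(U=1) = 1/18
Total weight = 3/16 + 1/18 = 35/144
P(U=0 | obs) = 3/16 / 35/144 = 27/35
P(U=1 | obs) = 1/18 / 35/144 = 8/35

P(U=0) = 27/35, P(U=1) = 8/35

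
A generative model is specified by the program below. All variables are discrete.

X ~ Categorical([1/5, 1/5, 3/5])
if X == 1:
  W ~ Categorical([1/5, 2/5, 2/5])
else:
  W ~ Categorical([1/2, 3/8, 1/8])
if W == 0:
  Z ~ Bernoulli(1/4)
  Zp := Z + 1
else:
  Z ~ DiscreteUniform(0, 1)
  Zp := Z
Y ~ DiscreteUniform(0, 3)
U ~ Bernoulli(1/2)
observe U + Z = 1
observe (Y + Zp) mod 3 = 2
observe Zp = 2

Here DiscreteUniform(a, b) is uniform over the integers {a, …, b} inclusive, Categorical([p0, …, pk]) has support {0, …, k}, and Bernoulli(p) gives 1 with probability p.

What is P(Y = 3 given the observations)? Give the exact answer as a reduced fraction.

Enumerate traces; 6 have nonzero weight after conditioning:
  (X=0, W=0, Z=1, Y=0, U=0) weight 1/320
  (X=0, W=0, Z=1, Y=3, U=0) weight 1/320
  (X=1, W=0, Z=1, Y=0, U=0) weight 1/800
  (X=1, W=0, Z=1, Y=3, U=0) weight 1/800
  (X=2, W=0, Z=1, Y=0, U=0) weight 3/320
  (X=2, W=0, Z=1, Y=3, U=0) weight 3/320
Group by Y:
  weight(Y=0) = 11/800
  weight(Y=3) = 11/800
Total weight = 11/800 + 11/800 = 11/400
P(Y=0 | obs) = 11/800 / 11/400 = 1/2
P(Y=3 | obs) = 11/800 / 11/400 = 1/2

P(Y = 3 | obs) = 1/2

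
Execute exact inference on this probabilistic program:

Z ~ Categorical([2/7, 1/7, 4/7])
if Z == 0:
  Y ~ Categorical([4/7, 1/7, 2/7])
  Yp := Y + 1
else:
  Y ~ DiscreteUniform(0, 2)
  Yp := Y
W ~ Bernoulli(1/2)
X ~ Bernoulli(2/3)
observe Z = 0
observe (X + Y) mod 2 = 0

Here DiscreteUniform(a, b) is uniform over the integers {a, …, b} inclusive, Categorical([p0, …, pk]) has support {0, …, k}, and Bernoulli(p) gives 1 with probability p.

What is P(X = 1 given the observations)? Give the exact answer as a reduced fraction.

P(X = 1 | obs) = 1/4

Enumerate traces; 6 have nonzero weight after conditioning:
  (Z=0, Y=0, W=0, X=0) weight 4/147
  (Z=0, Y=0, W=1, X=0) weight 4/147
  (Z=0, Y=1, W=0, X=1) weight 2/147
  (Z=0, Y=1, W=1, X=1) weight 2/147
  (Z=0, Y=2, W=0, X=0) weight 2/147
  (Z=0, Y=2, W=1, X=0) weight 2/147
Group by X:
  weight(X=0) = 4/49
  weight(X=1) = 4/147
Total weight = 4/49 + 4/147 = 16/147
P(X=0 | obs) = 4/49 / 16/147 = 3/4
P(X=1 | obs) = 4/147 / 16/147 = 1/4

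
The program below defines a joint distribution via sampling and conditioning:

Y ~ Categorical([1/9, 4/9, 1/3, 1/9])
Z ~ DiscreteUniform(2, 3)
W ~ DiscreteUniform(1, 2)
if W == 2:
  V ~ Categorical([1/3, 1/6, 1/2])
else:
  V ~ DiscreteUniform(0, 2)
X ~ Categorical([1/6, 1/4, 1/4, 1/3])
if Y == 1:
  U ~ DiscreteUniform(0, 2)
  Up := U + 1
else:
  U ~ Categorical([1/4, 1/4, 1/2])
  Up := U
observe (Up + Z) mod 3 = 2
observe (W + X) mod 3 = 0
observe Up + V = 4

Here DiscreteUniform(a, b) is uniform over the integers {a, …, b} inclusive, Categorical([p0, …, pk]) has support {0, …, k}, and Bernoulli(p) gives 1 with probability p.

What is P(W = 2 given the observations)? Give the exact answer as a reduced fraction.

Enumerate traces; 10 have nonzero weight after conditioning:
  (Y=0, Z=3, W=1, V=2, X=2, U=2) weight 1/864
  (Y=0, Z=3, W=2, V=2, X=1, U=2) weight 1/576
  (Y=1, Z=2, W=1, V=1, X=2, U=2) weight 1/324
  (Y=1, Z=2, W=2, V=1, X=1, U=2) weight 1/648
  (Y=1, Z=3, W=1, V=2, X=2, U=1) weight 1/324
  (Y=1, Z=3, W=2, V=2, X=1, U=1) weight 1/216
  (Y=2, Z=3, W=1, V=2, X=2, U=2) weight 1/288
  (Y=2, Z=3, W=2, V=2, X=1, U=2) weight 1/192
  … 2 more
Group by W:
  weight(W=1) = 31/2592
  weight(W=2) = 77/5184
Total weight = 31/2592 + 77/5184 = 139/5184
P(W=1 | obs) = 31/2592 / 139/5184 = 62/139
P(W=2 | obs) = 77/5184 / 139/5184 = 77/139

P(W = 2 | obs) = 77/139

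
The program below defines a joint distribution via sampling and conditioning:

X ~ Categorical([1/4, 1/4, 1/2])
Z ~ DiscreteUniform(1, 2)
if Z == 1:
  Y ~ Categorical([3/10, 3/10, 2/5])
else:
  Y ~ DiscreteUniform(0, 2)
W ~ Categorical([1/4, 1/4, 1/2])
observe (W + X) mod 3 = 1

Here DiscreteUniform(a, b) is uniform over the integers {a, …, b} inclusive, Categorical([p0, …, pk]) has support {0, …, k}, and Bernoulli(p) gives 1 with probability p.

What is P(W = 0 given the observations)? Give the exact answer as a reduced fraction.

Enumerate traces; 18 have nonzero weight after conditioning:
  (X=0, Z=1, Y=0, W=1) weight 3/320
  (X=0, Z=1, Y=1, W=1) weight 3/320
  (X=0, Z=1, Y=2, W=1) weight 1/80
  (X=0, Z=2, Y=0, W=1) weight 1/96
  (X=0, Z=2, Y=1, W=1) weight 1/96
  (X=0, Z=2, Y=2, W=1) weight 1/96
  (X=1, Z=1, Y=0, W=0) weight 3/320
  (X=1, Z=1, Y=1, W=0) weight 3/320
  (X=2, Z=1, Y=0, W=2) weight 3/80
  … 9 more
Group by W:
  weight(W=0) = 1/16
  weight(W=1) = 1/16
  weight(W=2) = 1/4
Total weight = 1/16 + 1/16 + 1/4 = 3/8
P(W=0 | obs) = 1/16 / 3/8 = 1/6
P(W=1 | obs) = 1/16 / 3/8 = 1/6
P(W=2 | obs) = 1/4 / 3/8 = 2/3

P(W = 0 | obs) = 1/6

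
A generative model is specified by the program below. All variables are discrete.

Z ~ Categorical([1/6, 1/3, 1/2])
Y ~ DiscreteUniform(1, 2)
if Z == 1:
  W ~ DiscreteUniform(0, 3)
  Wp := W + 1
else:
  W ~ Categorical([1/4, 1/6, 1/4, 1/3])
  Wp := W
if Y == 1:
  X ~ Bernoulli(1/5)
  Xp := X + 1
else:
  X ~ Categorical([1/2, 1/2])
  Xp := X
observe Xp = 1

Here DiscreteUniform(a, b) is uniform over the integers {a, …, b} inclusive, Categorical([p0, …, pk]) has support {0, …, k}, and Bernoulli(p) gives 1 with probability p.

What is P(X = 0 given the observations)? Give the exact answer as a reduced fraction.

Enumerate traces; 24 have nonzero weight after conditioning:
  (Z=0, Y=1, W=0, X=0) weight 1/60
  (Z=0, Y=1, W=1, X=0) weight 1/90
  (Z=0, Y=1, W=2, X=0) weight 1/60
  (Z=0, Y=1, W=3, X=0) weight 1/45
  (Z=0, Y=2, W=0, X=1) weight 1/96
  (Z=0, Y=2, W=1, X=1) weight 1/144
  (Z=0, Y=2, W=2, X=1) weight 1/96
  (Z=0, Y=2, W=3, X=1) weight 1/72
  … 16 more
Group by X:
  weight(X=0) = 2/5
  weight(X=1) = 1/4
Total weight = 2/5 + 1/4 = 13/20
P(X=0 | obs) = 2/5 / 13/20 = 8/13
P(X=1 | obs) = 1/4 / 13/20 = 5/13

P(X = 0 | obs) = 8/13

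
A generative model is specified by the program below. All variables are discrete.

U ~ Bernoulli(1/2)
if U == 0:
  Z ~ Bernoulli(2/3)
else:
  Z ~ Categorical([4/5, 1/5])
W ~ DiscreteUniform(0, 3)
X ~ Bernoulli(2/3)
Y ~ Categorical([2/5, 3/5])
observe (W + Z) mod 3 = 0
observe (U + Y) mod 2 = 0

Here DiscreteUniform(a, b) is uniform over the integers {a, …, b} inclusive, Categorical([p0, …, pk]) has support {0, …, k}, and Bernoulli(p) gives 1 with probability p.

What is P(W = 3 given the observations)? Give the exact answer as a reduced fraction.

Enumerate traces; 12 have nonzero weight after conditioning:
  (U=0, Z=0, W=0, X=0, Y=0) weight 1/180
  (U=0, Z=0, W=0, X=1, Y=0) weight 1/90
  (U=0, Z=0, W=3, X=0, Y=0) weight 1/180
  (U=0, Z=0, W=3, X=1, Y=0) weight 1/90
  (U=0, Z=1, W=2, X=0, Y=0) weight 1/90
  (U=0, Z=1, W=2, X=1, Y=0) weight 1/45
  (U=1, Z=0, W=0, X=0, Y=1) weight 1/50
  (U=1, Z=0, W=0, X=1, Y=1) weight 1/25
  … 4 more
Group by W:
  weight(W=0) = 23/300
  weight(W=2) = 29/600
  weight(W=3) = 23/300
Total weight = 23/300 + 29/600 + 23/300 = 121/600
P(W=0 | obs) = 23/300 / 121/600 = 46/121
P(W=2 | obs) = 29/600 / 121/600 = 29/121
P(W=3 | obs) = 23/300 / 121/600 = 46/121

P(W = 3 | obs) = 46/121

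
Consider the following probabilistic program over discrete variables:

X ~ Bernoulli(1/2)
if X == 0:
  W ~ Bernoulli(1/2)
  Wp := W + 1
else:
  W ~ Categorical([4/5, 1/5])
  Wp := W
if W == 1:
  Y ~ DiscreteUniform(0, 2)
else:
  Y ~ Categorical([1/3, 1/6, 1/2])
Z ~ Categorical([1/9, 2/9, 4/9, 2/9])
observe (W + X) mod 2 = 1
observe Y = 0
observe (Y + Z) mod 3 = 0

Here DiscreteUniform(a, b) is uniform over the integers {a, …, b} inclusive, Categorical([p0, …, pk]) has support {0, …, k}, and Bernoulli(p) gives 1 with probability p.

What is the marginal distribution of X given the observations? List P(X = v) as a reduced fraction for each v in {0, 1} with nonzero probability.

P(X=0) = 5/13, P(X=1) = 8/13

Enumerate traces; 4 have nonzero weight after conditioning:
  (X=0, W=1, Y=0, Z=0) weight 1/108
  (X=0, W=1, Y=0, Z=3) weight 1/54
  (X=1, W=0, Y=0, Z=0) weight 2/135
  (X=1, W=0, Y=0, Z=3) weight 4/135
Group by X:
  weight(X=0) = 1/36
  weight(X=1) = 2/45
Total weight = 1/36 + 2/45 = 13/180
P(X=0 | obs) = 1/36 / 13/180 = 5/13
P(X=1 | obs) = 2/45 / 13/180 = 8/13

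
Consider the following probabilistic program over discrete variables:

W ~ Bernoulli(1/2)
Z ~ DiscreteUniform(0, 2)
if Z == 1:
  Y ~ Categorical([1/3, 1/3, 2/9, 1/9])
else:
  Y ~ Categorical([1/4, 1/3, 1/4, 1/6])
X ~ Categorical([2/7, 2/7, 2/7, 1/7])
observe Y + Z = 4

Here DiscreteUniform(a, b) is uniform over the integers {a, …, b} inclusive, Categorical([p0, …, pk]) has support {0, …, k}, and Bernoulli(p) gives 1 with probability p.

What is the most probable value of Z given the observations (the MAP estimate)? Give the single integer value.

Enumerate traces; 16 have nonzero weight after conditioning:
  (W=0, Z=1, Y=3, X=0) weight 1/189
  (W=0, Z=1, Y=3, X=1) weight 1/189
  (W=0, Z=1, Y=3, X=2) weight 1/189
  (W=0, Z=1, Y=3, X=3) weight 1/378
  (W=0, Z=2, Y=2, X=0) weight 1/84
  (W=0, Z=2, Y=2, X=1) weight 1/84
  (W=0, Z=2, Y=2, X=2) weight 1/84
  (W=0, Z=2, Y=2, X=3) weight 1/168
  … 8 more
Group by Z:
  weight(Z=1) = 1/27
  weight(Z=2) = 1/12
Total weight = 1/27 + 1/12 = 13/108
P(Z=1 | obs) = 1/27 / 13/108 = 4/13
P(Z=2 | obs) = 1/12 / 13/108 = 9/13
argmax = 2

argmax_v P(Z = v | obs) = 2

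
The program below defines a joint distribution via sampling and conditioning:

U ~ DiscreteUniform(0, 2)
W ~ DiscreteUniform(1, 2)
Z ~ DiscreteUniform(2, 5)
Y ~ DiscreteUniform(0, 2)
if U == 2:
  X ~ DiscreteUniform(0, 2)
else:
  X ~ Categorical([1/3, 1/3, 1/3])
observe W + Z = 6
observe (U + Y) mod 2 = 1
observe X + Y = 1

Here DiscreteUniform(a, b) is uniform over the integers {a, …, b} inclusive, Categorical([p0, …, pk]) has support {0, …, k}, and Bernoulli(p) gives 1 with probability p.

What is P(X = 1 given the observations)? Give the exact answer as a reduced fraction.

Enumerate traces; 6 have nonzero weight after conditioning:
  (U=0, W=1, Z=5, Y=1, X=0) weight 1/216
  (U=0, W=2, Z=4, Y=1, X=0) weight 1/216
  (U=1, W=1, Z=5, Y=0, X=1) weight 1/216
  (U=1, W=2, Z=4, Y=0, X=1) weight 1/216
  (U=2, W=1, Z=5, Y=1, X=0) weight 1/216
  (U=2, W=2, Z=4, Y=1, X=0) weight 1/216
Group by X:
  weight(X=0) = 1/54
  weight(X=1) = 1/108
Total weight = 1/54 + 1/108 = 1/36
P(X=0 | obs) = 1/54 / 1/36 = 2/3
P(X=1 | obs) = 1/108 / 1/36 = 1/3

P(X = 1 | obs) = 1/3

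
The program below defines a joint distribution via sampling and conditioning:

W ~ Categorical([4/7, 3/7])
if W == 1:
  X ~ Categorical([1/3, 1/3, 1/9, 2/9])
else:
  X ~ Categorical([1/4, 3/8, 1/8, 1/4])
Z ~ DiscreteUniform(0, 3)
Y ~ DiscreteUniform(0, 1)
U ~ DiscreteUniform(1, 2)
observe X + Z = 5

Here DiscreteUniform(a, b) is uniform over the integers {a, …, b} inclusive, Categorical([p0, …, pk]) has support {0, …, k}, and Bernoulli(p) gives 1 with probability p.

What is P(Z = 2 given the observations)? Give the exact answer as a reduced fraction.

P(Z = 2 | obs) = 2/3

Enumerate traces; 16 have nonzero weight after conditioning:
  (W=0, X=2, Z=3, Y=0, U=1) weight 1/224
  (W=0, X=2, Z=3, Y=0, U=2) weight 1/224
  (W=0, X=2, Z=3, Y=1, U=1) weight 1/224
  (W=0, X=2, Z=3, Y=1, U=2) weight 1/224
  (W=0, X=3, Z=2, Y=0, U=1) weight 1/112
  (W=0, X=3, Z=2, Y=0, U=2) weight 1/112
  (W=0, X=3, Z=2, Y=1, U=1) weight 1/112
  (W=0, X=3, Z=2, Y=1, U=2) weight 1/112
  … 8 more
Group by Z:
  weight(Z=2) = 5/84
  weight(Z=3) = 5/168
Total weight = 5/84 + 5/168 = 5/56
P(Z=2 | obs) = 5/84 / 5/56 = 2/3
P(Z=3 | obs) = 5/168 / 5/56 = 1/3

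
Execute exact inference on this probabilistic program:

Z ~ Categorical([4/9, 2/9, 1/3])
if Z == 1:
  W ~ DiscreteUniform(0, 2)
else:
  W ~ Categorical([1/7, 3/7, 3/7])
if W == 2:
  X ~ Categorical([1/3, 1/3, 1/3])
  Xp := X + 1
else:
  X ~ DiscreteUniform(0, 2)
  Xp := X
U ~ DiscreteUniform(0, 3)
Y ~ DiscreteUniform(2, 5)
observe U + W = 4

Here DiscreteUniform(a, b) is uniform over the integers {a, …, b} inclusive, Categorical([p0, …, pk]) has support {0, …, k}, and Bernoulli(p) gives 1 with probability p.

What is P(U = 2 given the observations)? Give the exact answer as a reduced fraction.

Enumerate traces; 72 have nonzero weight after conditioning:
  (Z=0, W=1, X=0, U=3, Y=2) weight 1/252
  (Z=0, W=1, X=0, U=3, Y=3) weight 1/252
  (Z=0, W=1, X=0, U=3, Y=4) weight 1/252
  (Z=0, W=1, X=0, U=3, Y=5) weight 1/252
  (Z=0, W=1, X=1, U=3, Y=2) weight 1/252
  (Z=0, W=1, X=1, U=3, Y=3) weight 1/252
  (Z=0, W=1, X=1, U=3, Y=4) weight 1/252
  (Z=0, W=1, X=1, U=3, Y=5) weight 1/252
  (Z=0, W=2, X=0, U=2, Y=2) weight 1/252
  … 63 more
Group by U:
  weight(U=2) = 11/108
  weight(U=3) = 11/108
Total weight = 11/108 + 11/108 = 11/54
P(U=2 | obs) = 11/108 / 11/54 = 1/2
P(U=3 | obs) = 11/108 / 11/54 = 1/2

P(U = 2 | obs) = 1/2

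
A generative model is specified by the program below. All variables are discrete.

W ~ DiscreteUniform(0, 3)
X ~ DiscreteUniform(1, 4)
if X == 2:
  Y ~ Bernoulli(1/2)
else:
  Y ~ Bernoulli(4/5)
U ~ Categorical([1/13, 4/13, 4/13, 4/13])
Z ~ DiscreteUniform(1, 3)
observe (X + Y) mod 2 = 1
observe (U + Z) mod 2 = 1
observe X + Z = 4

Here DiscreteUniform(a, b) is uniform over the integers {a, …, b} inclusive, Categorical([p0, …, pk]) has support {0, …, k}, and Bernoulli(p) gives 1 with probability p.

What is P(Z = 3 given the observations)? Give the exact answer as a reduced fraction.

P(Z = 3 | obs) = 1/6

Enumerate traces; 24 have nonzero weight after conditioning:
  (W=0, X=1, Y=0, U=0, Z=3) weight 1/3120
  (W=0, X=1, Y=0, U=2, Z=3) weight 1/780
  (W=0, X=2, Y=1, U=1, Z=2) weight 1/312
  (W=0, X=2, Y=1, U=3, Z=2) weight 1/312
  (W=0, X=3, Y=0, U=0, Z=1) weight 1/3120
  (W=0, X=3, Y=0, U=2, Z=1) weight 1/780
  (W=1, X=1, Y=0, U=0, Z=3) weight 1/3120
  (W=1, X=1, Y=0, U=2, Z=3) weight 1/780
  … 16 more
Group by Z:
  weight(Z=1) = 1/156
  weight(Z=2) = 1/39
  weight(Z=3) = 1/156
Total weight = 1/156 + 1/39 + 1/156 = 1/26
P(Z=1 | obs) = 1/156 / 1/26 = 1/6
P(Z=2 | obs) = 1/39 / 1/26 = 2/3
P(Z=3 | obs) = 1/156 / 1/26 = 1/6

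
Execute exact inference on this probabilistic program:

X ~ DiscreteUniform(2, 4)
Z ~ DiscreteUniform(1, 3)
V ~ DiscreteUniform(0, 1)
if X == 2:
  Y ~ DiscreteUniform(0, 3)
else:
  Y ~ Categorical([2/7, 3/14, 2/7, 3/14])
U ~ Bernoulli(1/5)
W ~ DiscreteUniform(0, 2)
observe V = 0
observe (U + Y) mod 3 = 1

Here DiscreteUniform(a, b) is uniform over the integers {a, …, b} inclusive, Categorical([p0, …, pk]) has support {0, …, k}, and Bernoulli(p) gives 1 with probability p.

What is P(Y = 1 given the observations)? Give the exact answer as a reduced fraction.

P(Y = 1 | obs) = 38/59

Enumerate traces; 81 have nonzero weight after conditioning:
  (X=2, Z=1, V=0, Y=0, U=1, W=0) weight 1/1080
  (X=2, Z=1, V=0, Y=0, U=1, W=1) weight 1/1080
  (X=2, Z=1, V=0, Y=0, U=1, W=2) weight 1/1080
  (X=2, Z=1, V=0, Y=1, U=0, W=0) weight 1/270
  (X=2, Z=1, V=0, Y=1, U=0, W=1) weight 1/270
  (X=2, Z=1, V=0, Y=1, U=0, W=2) weight 1/270
  (X=2, Z=1, V=0, Y=3, U=1, W=0) weight 1/1080
  (X=2, Z=1, V=0, Y=3, U=1, W=1) weight 1/1080
  … 73 more
Group by Y:
  weight(Y=0) = 23/840
  weight(Y=1) = 19/210
  weight(Y=3) = 19/840
Total weight = 23/840 + 19/210 + 19/840 = 59/420
P(Y=0 | obs) = 23/840 / 59/420 = 23/118
P(Y=1 | obs) = 19/210 / 59/420 = 38/59
P(Y=3 | obs) = 19/840 / 59/420 = 19/118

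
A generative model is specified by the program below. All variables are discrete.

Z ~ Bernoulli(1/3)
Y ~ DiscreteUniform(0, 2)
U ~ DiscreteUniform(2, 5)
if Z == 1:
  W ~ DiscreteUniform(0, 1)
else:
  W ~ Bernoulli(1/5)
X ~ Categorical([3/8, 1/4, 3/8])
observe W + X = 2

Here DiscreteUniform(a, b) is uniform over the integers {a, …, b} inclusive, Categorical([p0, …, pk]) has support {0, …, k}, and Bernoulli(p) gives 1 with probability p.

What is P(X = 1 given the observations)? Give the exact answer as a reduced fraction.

P(X = 1 | obs) = 2/9

Enumerate traces; 48 have nonzero weight after conditioning:
  (Z=0, Y=0, U=2, W=0, X=2) weight 1/60
  (Z=0, Y=0, U=2, W=1, X=1) weight 1/360
  (Z=0, Y=0, U=3, W=0, X=2) weight 1/60
  (Z=0, Y=0, U=3, W=1, X=1) weight 1/360
  (Z=0, Y=0, U=4, W=0, X=2) weight 1/60
  (Z=0, Y=0, U=4, W=1, X=1) weight 1/360
  (Z=0, Y=0, U=5, W=0, X=2) weight 1/60
  (Z=0, Y=0, U=5, W=1, X=1) weight 1/360
  … 40 more
Group by X:
  weight(X=1) = 3/40
  weight(X=2) = 21/80
Total weight = 3/40 + 21/80 = 27/80
P(X=1 | obs) = 3/40 / 27/80 = 2/9
P(X=2 | obs) = 21/80 / 27/80 = 7/9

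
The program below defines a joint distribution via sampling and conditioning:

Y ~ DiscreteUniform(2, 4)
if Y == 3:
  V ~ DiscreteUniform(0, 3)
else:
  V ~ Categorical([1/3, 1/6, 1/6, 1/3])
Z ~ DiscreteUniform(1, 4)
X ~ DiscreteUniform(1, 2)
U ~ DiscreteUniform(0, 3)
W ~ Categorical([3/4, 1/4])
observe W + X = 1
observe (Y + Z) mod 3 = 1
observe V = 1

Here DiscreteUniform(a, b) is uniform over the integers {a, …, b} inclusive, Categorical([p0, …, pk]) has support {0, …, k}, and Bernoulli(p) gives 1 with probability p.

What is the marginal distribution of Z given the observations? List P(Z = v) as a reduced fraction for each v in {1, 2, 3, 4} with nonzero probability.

Enumerate traces; 16 have nonzero weight after conditioning:
  (Y=2, V=1, Z=2, X=1, U=0, W=0) weight 1/768
  (Y=2, V=1, Z=2, X=1, U=1, W=0) weight 1/768
  (Y=2, V=1, Z=2, X=1, U=2, W=0) weight 1/768
  (Y=2, V=1, Z=2, X=1, U=3, W=0) weight 1/768
  (Y=3, V=1, Z=1, X=1, U=0, W=0) weight 1/512
  (Y=3, V=1, Z=1, X=1, U=1, W=0) weight 1/512
  (Y=3, V=1, Z=1, X=1, U=2, W=0) weight 1/512
  (Y=3, V=1, Z=1, X=1, U=3, W=0) weight 1/512
  (Y=3, V=1, Z=4, X=1, U=0, W=0) weight 1/512
  (Y=4, V=1, Z=3, X=1, U=0, W=0) weight 1/768
  … 6 more
Group by Z:
  weight(Z=1) = 1/128
  weight(Z=2) = 1/192
  weight(Z=3) = 1/192
  weight(Z=4) = 1/128
Total weight = 1/128 + 1/192 + 1/192 + 1/128 = 5/192
P(Z=1 | obs) = 1/128 / 5/192 = 3/10
P(Z=2 | obs) = 1/192 / 5/192 = 1/5
P(Z=3 | obs) = 1/192 / 5/192 = 1/5
P(Z=4 | obs) = 1/128 / 5/192 = 3/10

P(Z=1) = 3/10, P(Z=2) = 1/5, P(Z=3) = 1/5, P(Z=4) = 3/10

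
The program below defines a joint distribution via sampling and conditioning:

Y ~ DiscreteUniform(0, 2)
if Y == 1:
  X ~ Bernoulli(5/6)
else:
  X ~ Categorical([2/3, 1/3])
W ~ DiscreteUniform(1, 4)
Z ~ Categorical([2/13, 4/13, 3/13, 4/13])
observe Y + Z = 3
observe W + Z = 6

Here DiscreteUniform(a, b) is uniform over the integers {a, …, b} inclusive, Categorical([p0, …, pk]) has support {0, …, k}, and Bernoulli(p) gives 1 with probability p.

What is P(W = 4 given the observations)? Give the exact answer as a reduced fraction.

P(W = 4 | obs) = 3/7

Enumerate traces; 4 have nonzero weight after conditioning:
  (Y=0, X=0, W=3, Z=3) weight 2/117
  (Y=0, X=1, W=3, Z=3) weight 1/117
  (Y=1, X=0, W=4, Z=2) weight 1/312
  (Y=1, X=1, W=4, Z=2) weight 5/312
Group by W:
  weight(W=3) = 1/39
  weight(W=4) = 1/52
Total weight = 1/39 + 1/52 = 7/156
P(W=3 | obs) = 1/39 / 7/156 = 4/7
P(W=4 | obs) = 1/52 / 7/156 = 3/7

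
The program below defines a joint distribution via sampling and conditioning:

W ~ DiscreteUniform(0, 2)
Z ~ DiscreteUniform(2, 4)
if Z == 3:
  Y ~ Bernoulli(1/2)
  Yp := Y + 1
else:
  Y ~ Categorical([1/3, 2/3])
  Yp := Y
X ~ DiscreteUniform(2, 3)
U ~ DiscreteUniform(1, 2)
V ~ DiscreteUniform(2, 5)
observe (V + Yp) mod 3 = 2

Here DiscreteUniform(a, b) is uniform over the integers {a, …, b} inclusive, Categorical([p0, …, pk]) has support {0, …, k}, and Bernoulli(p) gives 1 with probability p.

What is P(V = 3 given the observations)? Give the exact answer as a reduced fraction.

P(V = 3 | obs) = 3/22

Enumerate traces; 96 have nonzero weight after conditioning:
  (W=0, Z=2, Y=0, X=2, U=1, V=2) weight 1/432
  (W=0, Z=2, Y=0, X=2, U=1, V=5) weight 1/432
  (W=0, Z=2, Y=0, X=2, U=2, V=2) weight 1/432
  (W=0, Z=2, Y=0, X=2, U=2, V=5) weight 1/432
  (W=0, Z=2, Y=0, X=3, U=1, V=2) weight 1/432
  (W=0, Z=2, Y=0, X=3, U=1, V=5) weight 1/432
  (W=0, Z=2, Y=0, X=3, U=2, V=2) weight 1/432
  (W=0, Z=2, Y=0, X=3, U=2, V=5) weight 1/432
  (W=0, Z=2, Y=1, X=2, U=1, V=4) weight 1/216
  (W=0, Z=3, Y=1, X=2, U=1, V=3) weight 1/288
  … 86 more
Group by V:
  weight(V=2) = 1/18
  weight(V=3) = 1/24
  weight(V=4) = 11/72
  weight(V=5) = 1/18
Total weight = 1/18 + 1/24 + 11/72 + 1/18 = 11/36
P(V=2 | obs) = 1/18 / 11/36 = 2/11
P(V=3 | obs) = 1/24 / 11/36 = 3/22
P(V=4 | obs) = 11/72 / 11/36 = 1/2
P(V=5 | obs) = 1/18 / 11/36 = 2/11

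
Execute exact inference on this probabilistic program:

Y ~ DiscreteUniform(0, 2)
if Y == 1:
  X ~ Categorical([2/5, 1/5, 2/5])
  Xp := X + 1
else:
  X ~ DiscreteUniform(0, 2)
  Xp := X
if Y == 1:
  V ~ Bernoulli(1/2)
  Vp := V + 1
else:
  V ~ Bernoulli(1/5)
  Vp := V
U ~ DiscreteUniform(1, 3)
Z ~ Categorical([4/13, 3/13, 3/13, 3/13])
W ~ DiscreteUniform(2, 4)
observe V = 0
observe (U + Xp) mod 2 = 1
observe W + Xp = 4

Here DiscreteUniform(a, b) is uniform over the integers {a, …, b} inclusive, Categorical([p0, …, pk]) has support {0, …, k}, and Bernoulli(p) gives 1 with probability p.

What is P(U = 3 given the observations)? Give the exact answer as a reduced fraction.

Enumerate traces; 52 have nonzero weight after conditioning:
  (Y=0, X=0, V=0, U=1, Z=0, W=4) weight 16/5265
  (Y=0, X=0, V=0, U=1, Z=1, W=4) weight 4/1755
  (Y=0, X=0, V=0, U=1, Z=2, W=4) weight 4/1755
  (Y=0, X=0, V=0, U=1, Z=3, W=4) weight 4/1755
  (Y=0, X=0, V=0, U=3, Z=0, W=4) weight 16/5265
  (Y=0, X=0, V=0, U=3, Z=1, W=4) weight 4/1755
  (Y=0, X=0, V=0, U=3, Z=2, W=4) weight 4/1755
  (Y=0, X=0, V=0, U=3, Z=3, W=4) weight 4/1755
  (Y=0, X=1, V=0, U=2, Z=0, W=3) weight 16/5265
  … 43 more
Group by U:
  weight(U=1) = 7/162
  weight(U=2) = 11/405
  weight(U=3) = 7/162
Total weight = 7/162 + 11/405 + 7/162 = 46/405
P(U=1 | obs) = 7/162 / 46/405 = 35/92
P(U=2 | obs) = 11/405 / 46/405 = 11/46
P(U=3 | obs) = 7/162 / 46/405 = 35/92

P(U = 3 | obs) = 35/92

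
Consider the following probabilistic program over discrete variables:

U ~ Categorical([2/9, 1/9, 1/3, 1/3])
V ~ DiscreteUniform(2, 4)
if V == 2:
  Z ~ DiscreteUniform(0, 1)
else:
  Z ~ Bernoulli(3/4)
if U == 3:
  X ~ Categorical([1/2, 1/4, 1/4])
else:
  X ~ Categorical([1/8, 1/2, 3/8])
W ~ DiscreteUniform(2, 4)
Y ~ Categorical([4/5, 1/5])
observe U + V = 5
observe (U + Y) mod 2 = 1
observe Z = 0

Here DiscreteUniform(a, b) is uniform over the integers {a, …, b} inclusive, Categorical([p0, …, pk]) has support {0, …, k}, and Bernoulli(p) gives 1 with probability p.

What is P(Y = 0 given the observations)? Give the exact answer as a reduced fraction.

Enumerate traces; 27 have nonzero weight after conditioning:
  (U=1, V=4, Z=0, X=0, W=2, Y=0) weight 1/3240
  (U=1, V=4, Z=0, X=0, W=3, Y=0) weight 1/3240
  (U=1, V=4, Z=0, X=0, W=4, Y=0) weight 1/3240
  (U=1, V=4, Z=0, X=1, W=2, Y=0) weight 1/810
  (U=1, V=4, Z=0, X=1, W=3, Y=0) weight 1/810
  (U=1, V=4, Z=0, X=1, W=4, Y=0) weight 1/810
  (U=1, V=4, Z=0, X=2, W=2, Y=0) weight 1/1080
  (U=1, V=4, Z=0, X=2, W=3, Y=0) weight 1/1080
  (U=2, V=3, Z=0, X=0, W=2, Y=1) weight 1/4320
  … 18 more
Group by Y:
  weight(Y=0) = 7/135
  weight(Y=1) = 1/180
Total weight = 7/135 + 1/180 = 31/540
P(Y=0 | obs) = 7/135 / 31/540 = 28/31
P(Y=1 | obs) = 1/180 / 31/540 = 3/31

P(Y = 0 | obs) = 28/31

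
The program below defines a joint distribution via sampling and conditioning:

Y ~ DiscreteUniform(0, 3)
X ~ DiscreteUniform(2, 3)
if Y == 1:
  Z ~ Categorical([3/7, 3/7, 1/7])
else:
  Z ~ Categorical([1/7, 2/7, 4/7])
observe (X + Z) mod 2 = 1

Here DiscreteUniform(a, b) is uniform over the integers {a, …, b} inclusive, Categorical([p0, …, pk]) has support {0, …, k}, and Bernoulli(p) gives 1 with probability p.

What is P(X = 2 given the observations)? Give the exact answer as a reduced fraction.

P(X = 2 | obs) = 9/28

Enumerate traces; 12 have nonzero weight after conditioning:
  (Y=0, X=2, Z=1) weight 1/28
  (Y=0, X=3, Z=0) weight 1/56
  (Y=0, X=3, Z=2) weight 1/14
  (Y=1, X=2, Z=1) weight 3/56
  (Y=1, X=3, Z=0) weight 3/56
  (Y=1, X=3, Z=2) weight 1/56
  (Y=2, X=2, Z=1) weight 1/28
  (Y=2, X=3, Z=0) weight 1/56
  … 4 more
Group by X:
  weight(X=2) = 9/56
  weight(X=3) = 19/56
Total weight = 9/56 + 19/56 = 1/2
P(X=2 | obs) = 9/56 / 1/2 = 9/28
P(X=3 | obs) = 19/56 / 1/2 = 19/28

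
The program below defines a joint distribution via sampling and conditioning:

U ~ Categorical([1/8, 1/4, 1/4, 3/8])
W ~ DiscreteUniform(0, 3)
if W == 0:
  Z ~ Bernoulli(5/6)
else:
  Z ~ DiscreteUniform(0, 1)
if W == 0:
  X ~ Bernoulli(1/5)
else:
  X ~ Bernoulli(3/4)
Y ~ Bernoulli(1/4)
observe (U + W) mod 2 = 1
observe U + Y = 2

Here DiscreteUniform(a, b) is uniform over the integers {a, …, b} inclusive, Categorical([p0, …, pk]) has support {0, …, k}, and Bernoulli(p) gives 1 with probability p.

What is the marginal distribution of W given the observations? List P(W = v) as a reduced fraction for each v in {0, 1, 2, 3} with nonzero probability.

Enumerate traces; 16 have nonzero weight after conditioning:
  (U=1, W=0, Z=0, X=0, Y=1) weight 1/480
  (U=1, W=0, Z=0, X=1, Y=1) weight 1/1920
  (U=1, W=0, Z=1, X=0, Y=1) weight 1/96
  (U=1, W=0, Z=1, X=1, Y=1) weight 1/384
  (U=1, W=2, Z=0, X=0, Y=1) weight 1/512
  (U=1, W=2, Z=0, X=1, Y=1) weight 3/512
  (U=1, W=2, Z=1, X=0, Y=1) weight 1/512
  (U=1, W=2, Z=1, X=1, Y=1) weight 3/512
  (U=2, W=1, Z=0, X=0, Y=0) weight 3/512
  (U=2, W=3, Z=0, X=0, Y=0) weight 3/512
  … 6 more
Group by W:
  weight(W=0) = 1/64
  weight(W=1) = 3/64
  weight(W=2) = 1/64
  weight(W=3) = 3/64
Total weight = 1/64 + 3/64 + 1/64 + 3/64 = 1/8
P(W=0 | obs) = 1/64 / 1/8 = 1/8
P(W=1 | obs) = 3/64 / 1/8 = 3/8
P(W=2 | obs) = 1/64 / 1/8 = 1/8
P(W=3 | obs) = 3/64 / 1/8 = 3/8

P(W=0) = 1/8, P(W=1) = 3/8, P(W=2) = 1/8, P(W=3) = 3/8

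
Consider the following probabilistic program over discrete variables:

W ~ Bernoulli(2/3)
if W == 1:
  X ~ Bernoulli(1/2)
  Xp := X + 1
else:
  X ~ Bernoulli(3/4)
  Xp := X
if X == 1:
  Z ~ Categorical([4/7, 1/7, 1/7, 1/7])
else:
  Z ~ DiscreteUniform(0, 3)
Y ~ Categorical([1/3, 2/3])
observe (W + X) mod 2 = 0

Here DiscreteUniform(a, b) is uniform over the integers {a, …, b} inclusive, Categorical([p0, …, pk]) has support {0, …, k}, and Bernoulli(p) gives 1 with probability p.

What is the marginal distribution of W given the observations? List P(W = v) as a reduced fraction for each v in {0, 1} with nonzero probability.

Enumerate traces; 16 have nonzero weight after conditioning:
  (W=0, X=0, Z=0, Y=0) weight 1/144
  (W=0, X=0, Z=0, Y=1) weight 1/72
  (W=0, X=0, Z=1, Y=0) weight 1/144
  (W=0, X=0, Z=1, Y=1) weight 1/72
  (W=0, X=0, Z=2, Y=0) weight 1/144
  (W=0, X=0, Z=2, Y=1) weight 1/72
  (W=0, X=0, Z=3, Y=0) weight 1/144
  (W=0, X=0, Z=3, Y=1) weight 1/72
  (W=1, X=1, Z=0, Y=0) weight 4/63
  … 7 more
Group by W:
  weight(W=0) = 1/12
  weight(W=1) = 1/3
Total weight = 1/12 + 1/3 = 5/12
P(W=0 | obs) = 1/12 / 5/12 = 1/5
P(W=1 | obs) = 1/3 / 5/12 = 4/5

P(W=0) = 1/5, P(W=1) = 4/5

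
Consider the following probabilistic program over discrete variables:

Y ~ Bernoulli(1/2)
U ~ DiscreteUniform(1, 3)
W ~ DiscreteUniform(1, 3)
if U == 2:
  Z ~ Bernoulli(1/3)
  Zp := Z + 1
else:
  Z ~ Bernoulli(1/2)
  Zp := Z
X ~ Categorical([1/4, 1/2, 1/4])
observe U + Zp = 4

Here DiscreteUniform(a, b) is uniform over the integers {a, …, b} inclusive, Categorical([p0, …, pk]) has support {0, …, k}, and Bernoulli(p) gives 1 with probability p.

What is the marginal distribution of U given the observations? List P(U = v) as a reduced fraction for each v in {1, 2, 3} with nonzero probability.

P(U=2) = 2/5, P(U=3) = 3/5

Enumerate traces; 36 have nonzero weight after conditioning:
  (Y=0, U=2, W=1, Z=1, X=0) weight 1/216
  (Y=0, U=2, W=1, Z=1, X=1) weight 1/108
  (Y=0, U=2, W=1, Z=1, X=2) weight 1/216
  (Y=0, U=2, W=2, Z=1, X=0) weight 1/216
  (Y=0, U=2, W=2, Z=1, X=1) weight 1/108
  (Y=0, U=2, W=2, Z=1, X=2) weight 1/216
  (Y=0, U=2, W=3, Z=1, X=0) weight 1/216
  (Y=0, U=2, W=3, Z=1, X=1) weight 1/108
  (Y=0, U=3, W=1, Z=1, X=0) weight 1/144
  … 27 more
Group by U:
  weight(U=2) = 1/9
  weight(U=3) = 1/6
Total weight = 1/9 + 1/6 = 5/18
P(U=2 | obs) = 1/9 / 5/18 = 2/5
P(U=3 | obs) = 1/6 / 5/18 = 3/5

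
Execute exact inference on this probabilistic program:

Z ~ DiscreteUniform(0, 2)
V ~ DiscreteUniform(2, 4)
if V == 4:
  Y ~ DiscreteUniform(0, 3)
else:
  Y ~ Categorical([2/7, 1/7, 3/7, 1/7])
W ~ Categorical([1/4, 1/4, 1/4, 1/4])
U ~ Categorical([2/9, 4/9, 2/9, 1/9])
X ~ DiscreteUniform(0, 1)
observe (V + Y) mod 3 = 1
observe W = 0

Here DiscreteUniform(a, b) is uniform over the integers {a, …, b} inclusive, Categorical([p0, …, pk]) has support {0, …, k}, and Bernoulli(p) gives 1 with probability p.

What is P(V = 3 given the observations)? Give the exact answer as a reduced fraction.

Enumerate traces; 96 have nonzero weight after conditioning:
  (Z=0, V=2, Y=2, W=0, U=0, X=0) weight 1/756
  (Z=0, V=2, Y=2, W=0, U=0, X=1) weight 1/756
  (Z=0, V=2, Y=2, W=0, U=1, X=0) weight 1/378
  (Z=0, V=2, Y=2, W=0, U=1, X=1) weight 1/378
  (Z=0, V=2, Y=2, W=0, U=2, X=0) weight 1/756
  (Z=0, V=2, Y=2, W=0, U=2, X=1) weight 1/756
  (Z=0, V=2, Y=2, W=0, U=3, X=0) weight 1/1512
  (Z=0, V=2, Y=2, W=0, U=3, X=1) weight 1/1512
  (Z=0, V=3, Y=1, W=0, U=0, X=0) weight 1/2268
  (Z=0, V=4, Y=0, W=0, U=0, X=0) weight 1/1296
  … 86 more
Group by V:
  weight(V=2) = 1/28
  weight(V=3) = 1/84
  weight(V=4) = 1/24
Total weight = 1/28 + 1/84 + 1/24 = 5/56
P(V=2 | obs) = 1/28 / 5/56 = 2/5
P(V=3 | obs) = 1/84 / 5/56 = 2/15
P(V=4 | obs) = 1/24 / 5/56 = 7/15

P(V = 3 | obs) = 2/15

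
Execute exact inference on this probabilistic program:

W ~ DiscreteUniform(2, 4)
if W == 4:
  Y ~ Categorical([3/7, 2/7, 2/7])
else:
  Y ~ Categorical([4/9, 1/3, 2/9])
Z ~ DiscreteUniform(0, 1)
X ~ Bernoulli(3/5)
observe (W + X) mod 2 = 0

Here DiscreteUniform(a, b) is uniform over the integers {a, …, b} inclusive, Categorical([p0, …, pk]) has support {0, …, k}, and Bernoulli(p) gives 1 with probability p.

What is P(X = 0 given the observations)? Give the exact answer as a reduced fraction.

P(X = 0 | obs) = 4/7

Enumerate traces; 18 have nonzero weight after conditioning:
  (W=2, Y=0, Z=0, X=0) weight 4/135
  (W=2, Y=0, Z=1, X=0) weight 4/135
  (W=2, Y=1, Z=0, X=0) weight 1/45
  (W=2, Y=1, Z=1, X=0) weight 1/45
  (W=2, Y=2, Z=0, X=0) weight 2/135
  (W=2, Y=2, Z=1, X=0) weight 2/135
  (W=3, Y=0, Z=0, X=1) weight 2/45
  (W=3, Y=0, Z=1, X=1) weight 2/45
  … 10 more
Group by X:
  weight(X=0) = 4/15
  weight(X=1) = 1/5
Total weight = 4/15 + 1/5 = 7/15
P(X=0 | obs) = 4/15 / 7/15 = 4/7
P(X=1 | obs) = 1/5 / 7/15 = 3/7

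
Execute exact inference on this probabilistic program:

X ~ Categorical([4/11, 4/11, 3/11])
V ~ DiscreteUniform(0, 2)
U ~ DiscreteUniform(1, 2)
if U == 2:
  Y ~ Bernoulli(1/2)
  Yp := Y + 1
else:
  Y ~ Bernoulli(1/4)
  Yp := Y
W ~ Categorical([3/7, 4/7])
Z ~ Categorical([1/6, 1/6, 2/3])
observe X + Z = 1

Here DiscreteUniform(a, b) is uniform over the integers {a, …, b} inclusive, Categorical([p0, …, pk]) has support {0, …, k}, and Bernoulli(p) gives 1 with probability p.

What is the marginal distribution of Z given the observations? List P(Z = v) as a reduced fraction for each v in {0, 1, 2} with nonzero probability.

P(Z=0) = 1/2, P(Z=1) = 1/2

Enumerate traces; 48 have nonzero weight after conditioning:
  (X=0, V=0, U=1, Y=0, W=0, Z=1) weight 1/308
  (X=0, V=0, U=1, Y=0, W=1, Z=1) weight 1/231
  (X=0, V=0, U=1, Y=1, W=0, Z=1) weight 1/924
  (X=0, V=0, U=1, Y=1, W=1, Z=1) weight 1/693
  (X=0, V=0, U=2, Y=0, W=0, Z=1) weight 1/462
  (X=0, V=0, U=2, Y=0, W=1, Z=1) weight 2/693
  (X=0, V=0, U=2, Y=1, W=0, Z=1) weight 1/462
  (X=0, V=0, U=2, Y=1, W=1, Z=1) weight 2/693
  (X=1, V=0, U=1, Y=0, W=0, Z=0) weight 1/308
  … 39 more
Group by Z:
  weight(Z=0) = 2/33
  weight(Z=1) = 2/33
Total weight = 2/33 + 2/33 = 4/33
P(Z=0 | obs) = 2/33 / 4/33 = 1/2
P(Z=1 | obs) = 2/33 / 4/33 = 1/2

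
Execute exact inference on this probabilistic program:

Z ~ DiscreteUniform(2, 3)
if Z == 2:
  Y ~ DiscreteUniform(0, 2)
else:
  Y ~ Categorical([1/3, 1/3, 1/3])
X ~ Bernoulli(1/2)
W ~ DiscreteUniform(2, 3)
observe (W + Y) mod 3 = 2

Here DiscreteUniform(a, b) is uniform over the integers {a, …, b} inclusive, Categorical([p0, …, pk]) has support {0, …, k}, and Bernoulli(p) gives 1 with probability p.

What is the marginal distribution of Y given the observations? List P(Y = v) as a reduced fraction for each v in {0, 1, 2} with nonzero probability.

P(Y=0) = 1/2, P(Y=2) = 1/2

Enumerate traces; 8 have nonzero weight after conditioning:
  (Z=2, Y=0, X=0, W=2) weight 1/24
  (Z=2, Y=0, X=1, W=2) weight 1/24
  (Z=2, Y=2, X=0, W=3) weight 1/24
  (Z=2, Y=2, X=1, W=3) weight 1/24
  (Z=3, Y=0, X=0, W=2) weight 1/24
  (Z=3, Y=0, X=1, W=2) weight 1/24
  (Z=3, Y=2, X=0, W=3) weight 1/24
  (Z=3, Y=2, X=1, W=3) weight 1/24
Group by Y:
  weight(Y=0) = 1/6
  weight(Y=2) = 1/6
Total weight = 1/6 + 1/6 = 1/3
P(Y=0 | obs) = 1/6 / 1/3 = 1/2
P(Y=2 | obs) = 1/6 / 1/3 = 1/2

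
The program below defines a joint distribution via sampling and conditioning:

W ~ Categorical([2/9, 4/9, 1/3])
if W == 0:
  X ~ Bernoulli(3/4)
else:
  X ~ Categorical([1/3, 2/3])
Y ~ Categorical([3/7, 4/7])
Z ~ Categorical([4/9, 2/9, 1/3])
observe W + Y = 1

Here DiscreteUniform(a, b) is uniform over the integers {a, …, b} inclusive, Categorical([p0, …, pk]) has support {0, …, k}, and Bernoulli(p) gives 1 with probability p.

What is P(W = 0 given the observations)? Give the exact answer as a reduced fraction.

P(W = 0 | obs) = 2/5

Enumerate traces; 12 have nonzero weight after conditioning:
  (W=0, X=0, Y=1, Z=0) weight 8/567
  (W=0, X=0, Y=1, Z=1) weight 4/567
  (W=0, X=0, Y=1, Z=2) weight 2/189
  (W=0, X=1, Y=1, Z=0) weight 8/189
  (W=0, X=1, Y=1, Z=1) weight 4/189
  (W=0, X=1, Y=1, Z=2) weight 2/63
  (W=1, X=0, Y=0, Z=0) weight 16/567
  (W=1, X=0, Y=0, Z=1) weight 8/567
  … 4 more
Group by W:
  weight(W=0) = 8/63
  weight(W=1) = 4/21
Total weight = 8/63 + 4/21 = 20/63
P(W=0 | obs) = 8/63 / 20/63 = 2/5
P(W=1 | obs) = 4/21 / 20/63 = 3/5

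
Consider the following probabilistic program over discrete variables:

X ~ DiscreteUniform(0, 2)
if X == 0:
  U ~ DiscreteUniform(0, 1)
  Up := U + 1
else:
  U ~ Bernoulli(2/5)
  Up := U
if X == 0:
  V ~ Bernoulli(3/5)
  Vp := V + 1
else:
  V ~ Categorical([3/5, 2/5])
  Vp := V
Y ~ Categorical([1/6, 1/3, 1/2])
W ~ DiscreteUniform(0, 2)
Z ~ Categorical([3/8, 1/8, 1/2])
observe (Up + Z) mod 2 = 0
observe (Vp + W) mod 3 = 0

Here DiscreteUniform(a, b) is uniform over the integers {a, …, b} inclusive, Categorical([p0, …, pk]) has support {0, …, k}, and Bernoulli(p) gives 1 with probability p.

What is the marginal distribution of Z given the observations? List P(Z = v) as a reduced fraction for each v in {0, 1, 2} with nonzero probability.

Enumerate traces; 54 have nonzero weight after conditioning:
  (X=0, U=0, V=0, Y=0, W=2, Z=1) weight 1/2160
  (X=0, U=0, V=0, Y=1, W=2, Z=1) weight 1/1080
  (X=0, U=0, V=0, Y=2, W=2, Z=1) weight 1/720
  (X=0, U=0, V=1, Y=0, W=1, Z=1) weight 1/1440
  (X=0, U=0, V=1, Y=1, W=1, Z=1) weight 1/720
  (X=0, U=0, V=1, Y=2, W=1, Z=1) weight 1/480
  (X=0, U=1, V=0, Y=0, W=2, Z=0) weight 1/720
  (X=0, U=1, V=0, Y=0, W=2, Z=2) weight 1/540
  … 46 more
Group by Z:
  weight(Z=0) = 17/240
  weight(Z=1) = 13/720
  weight(Z=2) = 17/180
Total weight = 17/240 + 13/720 + 17/180 = 11/60
P(Z=0 | obs) = 17/240 / 11/60 = 17/44
P(Z=1 | obs) = 13/720 / 11/60 = 13/132
P(Z=2 | obs) = 17/180 / 11/60 = 17/33

P(Z=0) = 17/44, P(Z=1) = 13/132, P(Z=2) = 17/33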